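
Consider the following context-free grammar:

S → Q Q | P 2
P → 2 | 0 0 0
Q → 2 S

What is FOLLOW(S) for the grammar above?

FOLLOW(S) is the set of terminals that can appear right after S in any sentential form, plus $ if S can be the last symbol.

We compute FOLLOW(S) using the standard algorithm.
FOLLOW(S) starts with {$}.
FIRST(P) = {0, 2}
FIRST(Q) = {2}
FIRST(S) = {0, 2}
FOLLOW(P) = {2}
FOLLOW(Q) = {$, 2}
FOLLOW(S) = {$, 2}
Therefore, FOLLOW(S) = {$, 2}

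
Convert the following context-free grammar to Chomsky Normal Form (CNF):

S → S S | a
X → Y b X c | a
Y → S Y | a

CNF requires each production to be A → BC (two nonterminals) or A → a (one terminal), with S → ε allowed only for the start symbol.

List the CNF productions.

S → a; TB → b; TC → c; X → a; Y → a; S → S S; X → Y X0; X0 → TB X1; X1 → X TC; Y → S Y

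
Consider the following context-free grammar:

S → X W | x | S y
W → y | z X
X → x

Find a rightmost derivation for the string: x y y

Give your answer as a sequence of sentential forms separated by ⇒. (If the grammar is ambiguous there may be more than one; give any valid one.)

S ⇒ S y ⇒ S y y ⇒ x y y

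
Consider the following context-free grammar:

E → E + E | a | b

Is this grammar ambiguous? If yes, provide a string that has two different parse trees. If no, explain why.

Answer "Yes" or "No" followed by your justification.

Yes - the string 'a + a + a + a + b' has two distinct leftmost derivations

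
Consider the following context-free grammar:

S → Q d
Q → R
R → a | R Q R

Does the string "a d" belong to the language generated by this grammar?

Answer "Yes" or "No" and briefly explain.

Yes - a valid derivation exists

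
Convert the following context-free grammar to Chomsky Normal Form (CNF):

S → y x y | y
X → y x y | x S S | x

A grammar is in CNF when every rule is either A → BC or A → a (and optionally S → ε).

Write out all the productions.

TY → y; TX → x; S → y; X → x; S → TY X0; X0 → TX TY; X → TY X1; X1 → TX TY; X → TX X2; X2 → S S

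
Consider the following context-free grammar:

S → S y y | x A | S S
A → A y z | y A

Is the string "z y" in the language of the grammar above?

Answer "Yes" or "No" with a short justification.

No - no valid derivation exists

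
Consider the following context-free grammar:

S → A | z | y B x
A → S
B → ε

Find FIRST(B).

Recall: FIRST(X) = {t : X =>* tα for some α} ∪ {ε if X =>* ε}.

We compute FIRST(B) using the standard algorithm.
FIRST(A) = {y, z}
FIRST(B) = {ε}
FIRST(S) = {y, z}
Therefore, FIRST(B) = {ε}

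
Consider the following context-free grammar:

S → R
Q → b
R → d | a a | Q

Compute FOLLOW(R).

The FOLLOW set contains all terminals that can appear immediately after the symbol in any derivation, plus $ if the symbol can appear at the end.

We compute FOLLOW(R) using the standard algorithm.
FOLLOW(S) starts with {$}.
FIRST(Q) = {b}
FIRST(R) = {a, b, d}
FIRST(S) = {a, b, d}
FOLLOW(Q) = {$}
FOLLOW(R) = {$}
FOLLOW(S) = {$}
Therefore, FOLLOW(R) = {$}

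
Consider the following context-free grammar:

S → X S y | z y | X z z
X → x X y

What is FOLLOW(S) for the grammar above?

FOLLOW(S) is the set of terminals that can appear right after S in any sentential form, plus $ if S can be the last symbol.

We compute FOLLOW(S) using the standard algorithm.
FOLLOW(S) starts with {$}.
FIRST(S) = {x, z}
FIRST(X) = {x}
FOLLOW(S) = {$, y}
FOLLOW(X) = {x, y, z}
Therefore, FOLLOW(S) = {$, y}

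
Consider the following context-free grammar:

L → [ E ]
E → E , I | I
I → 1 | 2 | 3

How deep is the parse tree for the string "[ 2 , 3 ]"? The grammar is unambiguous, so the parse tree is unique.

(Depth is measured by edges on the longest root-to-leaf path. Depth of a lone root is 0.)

4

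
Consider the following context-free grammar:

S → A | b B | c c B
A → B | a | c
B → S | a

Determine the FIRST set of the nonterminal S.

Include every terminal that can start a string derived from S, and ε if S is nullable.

We compute FIRST(S) using the standard algorithm.
FIRST(A) = {a, b, c}
FIRST(B) = {a, b, c}
FIRST(S) = {a, b, c}
Therefore, FIRST(S) = {a, b, c}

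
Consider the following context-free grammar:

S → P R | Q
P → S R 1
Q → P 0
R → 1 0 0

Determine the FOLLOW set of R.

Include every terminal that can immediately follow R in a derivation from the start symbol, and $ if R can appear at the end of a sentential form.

We compute FOLLOW(R) using the standard algorithm.
FOLLOW(S) starts with {$}.
FIRST(P) = {}
FIRST(Q) = {}
FIRST(R) = {1}
FIRST(S) = {}
FOLLOW(P) = {0, 1}
FOLLOW(Q) = {$, 1}
FOLLOW(R) = {$, 1}
FOLLOW(S) = {$, 1}
Therefore, FOLLOW(R) = {$, 1}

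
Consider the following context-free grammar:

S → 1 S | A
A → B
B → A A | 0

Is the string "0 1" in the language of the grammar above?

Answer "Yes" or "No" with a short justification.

No - no valid derivation exists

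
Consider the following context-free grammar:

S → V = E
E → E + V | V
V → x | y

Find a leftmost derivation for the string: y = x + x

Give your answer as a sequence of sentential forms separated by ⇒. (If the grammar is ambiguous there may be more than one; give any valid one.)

S ⇒ V = E ⇒ y = E ⇒ y = E + V ⇒ y = V + V ⇒ y = x + V ⇒ y = x + x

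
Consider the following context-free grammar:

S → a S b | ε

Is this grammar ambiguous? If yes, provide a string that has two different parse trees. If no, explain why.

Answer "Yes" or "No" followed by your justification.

No - the grammar is unambiguous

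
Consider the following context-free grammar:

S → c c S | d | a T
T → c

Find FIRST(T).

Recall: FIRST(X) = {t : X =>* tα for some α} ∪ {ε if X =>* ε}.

We compute FIRST(T) using the standard algorithm.
FIRST(S) = {a, c, d}
FIRST(T) = {c}
Therefore, FIRST(T) = {c}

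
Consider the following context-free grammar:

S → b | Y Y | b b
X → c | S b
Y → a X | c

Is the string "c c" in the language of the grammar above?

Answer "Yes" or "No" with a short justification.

Yes - a valid derivation exists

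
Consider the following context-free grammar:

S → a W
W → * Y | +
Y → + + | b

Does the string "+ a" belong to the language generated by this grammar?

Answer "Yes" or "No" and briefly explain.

No - no valid derivation exists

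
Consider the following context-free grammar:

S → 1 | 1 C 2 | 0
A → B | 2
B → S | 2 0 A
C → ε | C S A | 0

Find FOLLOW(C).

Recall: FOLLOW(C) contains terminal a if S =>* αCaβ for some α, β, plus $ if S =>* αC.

We compute FOLLOW(C) using the standard algorithm.
FOLLOW(S) starts with {$}.
FIRST(A) = {0, 1, 2}
FIRST(B) = {0, 1, 2}
FIRST(C) = {0, 1, ε}
FIRST(S) = {0, 1}
FOLLOW(A) = {0, 1, 2}
FOLLOW(B) = {0, 1, 2}
FOLLOW(C) = {0, 1, 2}
FOLLOW(S) = {$, 0, 1, 2}
Therefore, FOLLOW(C) = {0, 1, 2}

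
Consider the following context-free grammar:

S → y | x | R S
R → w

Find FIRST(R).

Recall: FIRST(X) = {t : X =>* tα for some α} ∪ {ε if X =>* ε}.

We compute FIRST(R) using the standard algorithm.
FIRST(R) = {w}
FIRST(S) = {w, x, y}
Therefore, FIRST(R) = {w}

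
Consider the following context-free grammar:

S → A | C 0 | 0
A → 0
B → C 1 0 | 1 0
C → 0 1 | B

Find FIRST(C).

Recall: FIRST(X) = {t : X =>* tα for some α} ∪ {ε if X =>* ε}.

We compute FIRST(C) using the standard algorithm.
FIRST(A) = {0}
FIRST(B) = {0, 1}
FIRST(C) = {0, 1}
FIRST(S) = {0, 1}
Therefore, FIRST(C) = {0, 1}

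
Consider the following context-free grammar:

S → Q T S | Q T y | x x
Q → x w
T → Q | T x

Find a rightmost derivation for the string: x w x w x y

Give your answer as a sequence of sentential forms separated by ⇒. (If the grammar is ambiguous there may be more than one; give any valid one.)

S ⇒ Q T y ⇒ Q T x y ⇒ Q Q x y ⇒ Q x w x y ⇒ x w x w x y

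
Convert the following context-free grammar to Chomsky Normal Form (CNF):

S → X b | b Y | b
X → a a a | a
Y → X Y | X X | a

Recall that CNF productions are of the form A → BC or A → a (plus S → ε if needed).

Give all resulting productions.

TB → b; S → b; TA → a; X → a; Y → a; S → X TB; S → TB Y; X → TA X0; X0 → TA TA; Y → X Y; Y → X X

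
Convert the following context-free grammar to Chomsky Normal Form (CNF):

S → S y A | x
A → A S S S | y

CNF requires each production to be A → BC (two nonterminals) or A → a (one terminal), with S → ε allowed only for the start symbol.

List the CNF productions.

TY → y; S → x; A → y; S → S X0; X0 → TY A; A → A X1; X1 → S X2; X2 → S S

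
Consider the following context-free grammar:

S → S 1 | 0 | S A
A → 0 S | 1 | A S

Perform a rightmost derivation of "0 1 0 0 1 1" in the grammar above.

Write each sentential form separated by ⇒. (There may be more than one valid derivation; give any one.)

S ⇒ S 1 ⇒ S 1 1 ⇒ S A 1 1 ⇒ S 0 S 1 1 ⇒ S 0 0 1 1 ⇒ S 1 0 0 1 1 ⇒ 0 1 0 0 1 1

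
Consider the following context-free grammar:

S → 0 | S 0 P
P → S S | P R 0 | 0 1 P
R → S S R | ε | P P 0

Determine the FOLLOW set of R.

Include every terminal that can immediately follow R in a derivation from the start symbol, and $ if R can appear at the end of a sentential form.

We compute FOLLOW(R) using the standard algorithm.
FOLLOW(S) starts with {$}.
FIRST(P) = {0}
FIRST(R) = {0, ε}
FIRST(S) = {0}
FOLLOW(P) = {$, 0}
FOLLOW(R) = {0}
FOLLOW(S) = {$, 0}
Therefore, FOLLOW(R) = {0}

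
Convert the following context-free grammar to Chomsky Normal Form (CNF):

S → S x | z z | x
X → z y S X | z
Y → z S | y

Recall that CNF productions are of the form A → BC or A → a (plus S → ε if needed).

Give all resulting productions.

TX → x; TZ → z; S → x; TY → y; X → z; Y → y; S → S TX; S → TZ TZ; X → TZ X0; X0 → TY X1; X1 → S X; Y → TZ S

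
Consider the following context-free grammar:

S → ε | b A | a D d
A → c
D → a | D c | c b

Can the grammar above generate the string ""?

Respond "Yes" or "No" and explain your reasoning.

Yes - a valid derivation exists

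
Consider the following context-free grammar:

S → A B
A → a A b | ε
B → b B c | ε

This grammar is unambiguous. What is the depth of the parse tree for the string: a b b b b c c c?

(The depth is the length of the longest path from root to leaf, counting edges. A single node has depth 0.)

5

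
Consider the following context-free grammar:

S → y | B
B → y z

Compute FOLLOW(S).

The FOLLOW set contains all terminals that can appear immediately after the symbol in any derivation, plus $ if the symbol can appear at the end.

We compute FOLLOW(S) using the standard algorithm.
FOLLOW(S) starts with {$}.
FIRST(B) = {y}
FIRST(S) = {y}
FOLLOW(B) = {$}
FOLLOW(S) = {$}
Therefore, FOLLOW(S) = {$}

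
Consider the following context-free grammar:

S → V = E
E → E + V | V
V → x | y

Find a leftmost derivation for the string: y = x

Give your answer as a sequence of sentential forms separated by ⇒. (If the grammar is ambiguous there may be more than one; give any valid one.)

S ⇒ V = E ⇒ y = E ⇒ y = V ⇒ y = x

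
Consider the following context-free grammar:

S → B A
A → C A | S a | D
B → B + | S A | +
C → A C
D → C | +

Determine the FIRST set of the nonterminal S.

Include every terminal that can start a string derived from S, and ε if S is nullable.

We compute FIRST(S) using the standard algorithm.
FIRST(A) = {+}
FIRST(B) = {+}
FIRST(C) = {+}
FIRST(D) = {+}
FIRST(S) = {+}
Therefore, FIRST(S) = {+}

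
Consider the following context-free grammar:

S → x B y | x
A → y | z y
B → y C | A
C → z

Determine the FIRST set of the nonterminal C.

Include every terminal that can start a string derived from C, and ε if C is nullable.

We compute FIRST(C) using the standard algorithm.
FIRST(A) = {y, z}
FIRST(B) = {y, z}
FIRST(C) = {z}
FIRST(S) = {x}
Therefore, FIRST(C) = {z}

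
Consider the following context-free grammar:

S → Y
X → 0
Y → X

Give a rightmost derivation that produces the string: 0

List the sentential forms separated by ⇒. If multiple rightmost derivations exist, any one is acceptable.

S ⇒ Y ⇒ X ⇒ 0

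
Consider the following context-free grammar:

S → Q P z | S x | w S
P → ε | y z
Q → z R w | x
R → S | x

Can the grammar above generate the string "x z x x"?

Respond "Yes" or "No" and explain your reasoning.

Yes - a valid derivation exists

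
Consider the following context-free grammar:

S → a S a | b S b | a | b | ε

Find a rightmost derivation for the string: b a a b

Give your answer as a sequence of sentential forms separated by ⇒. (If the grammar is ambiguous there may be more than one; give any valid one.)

S ⇒ b S b ⇒ b a S a b ⇒ b a a b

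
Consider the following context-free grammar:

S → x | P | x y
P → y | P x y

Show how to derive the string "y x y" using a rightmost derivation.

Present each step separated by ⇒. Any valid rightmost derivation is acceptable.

S ⇒ P ⇒ P x y ⇒ y x y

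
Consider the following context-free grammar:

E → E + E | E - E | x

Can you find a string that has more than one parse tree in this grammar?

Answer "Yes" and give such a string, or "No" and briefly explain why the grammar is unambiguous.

Yes - the string 'x + x + x' has two distinct parse trees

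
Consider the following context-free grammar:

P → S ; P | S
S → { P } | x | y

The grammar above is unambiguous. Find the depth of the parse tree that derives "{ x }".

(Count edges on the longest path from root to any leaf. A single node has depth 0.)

4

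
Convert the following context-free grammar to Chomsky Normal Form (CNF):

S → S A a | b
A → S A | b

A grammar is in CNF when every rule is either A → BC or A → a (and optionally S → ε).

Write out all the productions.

TA → a; S → b; A → b; S → S X0; X0 → A TA; A → S A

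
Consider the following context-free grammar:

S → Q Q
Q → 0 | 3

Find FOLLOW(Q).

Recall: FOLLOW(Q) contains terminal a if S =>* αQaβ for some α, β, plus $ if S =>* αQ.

We compute FOLLOW(Q) using the standard algorithm.
FOLLOW(S) starts with {$}.
FIRST(Q) = {0, 3}
FIRST(S) = {0, 3}
FOLLOW(Q) = {$, 0, 3}
FOLLOW(S) = {$}
Therefore, FOLLOW(Q) = {$, 0, 3}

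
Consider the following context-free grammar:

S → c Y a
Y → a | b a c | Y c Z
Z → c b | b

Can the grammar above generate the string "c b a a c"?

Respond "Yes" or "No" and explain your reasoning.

No - no valid derivation exists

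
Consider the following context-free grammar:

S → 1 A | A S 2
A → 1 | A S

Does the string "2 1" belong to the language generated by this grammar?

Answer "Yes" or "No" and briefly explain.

No - no valid derivation exists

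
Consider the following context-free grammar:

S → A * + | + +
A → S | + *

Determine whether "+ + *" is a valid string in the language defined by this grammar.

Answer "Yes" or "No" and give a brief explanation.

No - no valid derivation exists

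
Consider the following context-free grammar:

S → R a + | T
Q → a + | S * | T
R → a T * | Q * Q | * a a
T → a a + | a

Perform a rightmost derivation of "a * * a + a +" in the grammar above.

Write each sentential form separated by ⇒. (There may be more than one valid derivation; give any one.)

S ⇒ R a + ⇒ Q * Q a + ⇒ Q * a + a + ⇒ S * * a + a + ⇒ T * * a + a + ⇒ a * * a + a +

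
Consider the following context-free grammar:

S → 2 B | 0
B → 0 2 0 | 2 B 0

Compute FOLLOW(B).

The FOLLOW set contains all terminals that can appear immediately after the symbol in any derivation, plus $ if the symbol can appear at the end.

We compute FOLLOW(B) using the standard algorithm.
FOLLOW(S) starts with {$}.
FIRST(B) = {0, 2}
FIRST(S) = {0, 2}
FOLLOW(B) = {$, 0}
FOLLOW(S) = {$}
Therefore, FOLLOW(B) = {$, 0}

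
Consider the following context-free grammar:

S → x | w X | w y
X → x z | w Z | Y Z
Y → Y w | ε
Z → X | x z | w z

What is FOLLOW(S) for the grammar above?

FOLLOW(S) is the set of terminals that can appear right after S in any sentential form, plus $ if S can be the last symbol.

We compute FOLLOW(S) using the standard algorithm.
FOLLOW(S) starts with {$}.
FIRST(S) = {w, x}
FIRST(X) = {w, x}
FIRST(Y) = {w, ε}
FIRST(Z) = {w, x}
FOLLOW(S) = {$}
FOLLOW(X) = {$}
FOLLOW(Y) = {w, x}
FOLLOW(Z) = {$}
Therefore, FOLLOW(S) = {$}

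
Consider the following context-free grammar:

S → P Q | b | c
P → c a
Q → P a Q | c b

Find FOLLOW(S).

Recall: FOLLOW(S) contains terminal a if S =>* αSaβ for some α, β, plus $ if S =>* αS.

We compute FOLLOW(S) using the standard algorithm.
FOLLOW(S) starts with {$}.
FIRST(P) = {c}
FIRST(Q) = {c}
FIRST(S) = {b, c}
FOLLOW(P) = {a, c}
FOLLOW(Q) = {$}
FOLLOW(S) = {$}
Therefore, FOLLOW(S) = {$}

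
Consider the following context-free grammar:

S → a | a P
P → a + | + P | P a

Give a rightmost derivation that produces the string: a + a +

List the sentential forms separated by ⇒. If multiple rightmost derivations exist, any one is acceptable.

S ⇒ a P ⇒ a + P ⇒ a + a +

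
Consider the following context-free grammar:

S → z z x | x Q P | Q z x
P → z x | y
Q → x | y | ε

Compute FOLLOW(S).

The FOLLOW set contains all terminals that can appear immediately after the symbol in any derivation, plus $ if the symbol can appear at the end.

We compute FOLLOW(S) using the standard algorithm.
FOLLOW(S) starts with {$}.
FIRST(P) = {y, z}
FIRST(Q) = {x, y, ε}
FIRST(S) = {x, y, z}
FOLLOW(P) = {$}
FOLLOW(Q) = {y, z}
FOLLOW(S) = {$}
Therefore, FOLLOW(S) = {$}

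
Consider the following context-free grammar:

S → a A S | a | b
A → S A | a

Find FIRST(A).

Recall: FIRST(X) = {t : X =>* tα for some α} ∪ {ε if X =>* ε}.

We compute FIRST(A) using the standard algorithm.
FIRST(A) = {a, b}
FIRST(S) = {a, b}
Therefore, FIRST(A) = {a, b}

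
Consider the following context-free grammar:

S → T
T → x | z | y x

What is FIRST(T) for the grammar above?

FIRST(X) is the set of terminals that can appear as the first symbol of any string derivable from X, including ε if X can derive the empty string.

We compute FIRST(T) using the standard algorithm.
FIRST(S) = {x, y, z}
FIRST(T) = {x, y, z}
Therefore, FIRST(T) = {x, y, z}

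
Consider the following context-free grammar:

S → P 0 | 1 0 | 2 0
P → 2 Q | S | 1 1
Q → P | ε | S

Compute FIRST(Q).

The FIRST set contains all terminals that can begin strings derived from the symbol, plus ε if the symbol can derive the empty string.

We compute FIRST(Q) using the standard algorithm.
FIRST(P) = {1, 2}
FIRST(Q) = {1, 2, ε}
FIRST(S) = {1, 2}
Therefore, FIRST(Q) = {1, 2, ε}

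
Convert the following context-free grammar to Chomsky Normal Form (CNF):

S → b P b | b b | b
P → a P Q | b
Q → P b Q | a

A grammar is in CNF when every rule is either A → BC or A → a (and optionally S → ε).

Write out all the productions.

TB → b; S → b; TA → a; P → b; Q → a; S → TB X0; X0 → P TB; S → TB TB; P → TA X1; X1 → P Q; Q → P X2; X2 → TB Q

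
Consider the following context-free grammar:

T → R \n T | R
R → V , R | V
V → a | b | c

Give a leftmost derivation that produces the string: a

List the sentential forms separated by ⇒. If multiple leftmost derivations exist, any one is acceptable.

T ⇒ R ⇒ V ⇒ a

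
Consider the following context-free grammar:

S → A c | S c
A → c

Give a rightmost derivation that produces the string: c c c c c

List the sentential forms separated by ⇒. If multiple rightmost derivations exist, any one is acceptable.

S ⇒ S c ⇒ S c c ⇒ S c c c ⇒ A c c c c ⇒ c c c c c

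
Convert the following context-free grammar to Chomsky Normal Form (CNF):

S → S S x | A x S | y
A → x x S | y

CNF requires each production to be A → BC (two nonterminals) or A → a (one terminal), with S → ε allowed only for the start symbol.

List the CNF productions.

TX → x; S → y; A → y; S → S X0; X0 → S TX; S → A X1; X1 → TX S; A → TX X2; X2 → TX S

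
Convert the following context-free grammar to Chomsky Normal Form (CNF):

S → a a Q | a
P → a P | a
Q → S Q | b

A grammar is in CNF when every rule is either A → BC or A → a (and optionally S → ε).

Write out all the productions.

TA → a; S → a; P → a; Q → b; S → TA X0; X0 → TA Q; P → TA P; Q → S Q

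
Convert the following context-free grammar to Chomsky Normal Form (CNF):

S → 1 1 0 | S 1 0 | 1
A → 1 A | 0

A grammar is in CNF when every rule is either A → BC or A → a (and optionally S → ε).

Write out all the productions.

T1 → 1; T0 → 0; S → 1; A → 0; S → T1 X0; X0 → T1 T0; S → S X1; X1 → T1 T0; A → T1 A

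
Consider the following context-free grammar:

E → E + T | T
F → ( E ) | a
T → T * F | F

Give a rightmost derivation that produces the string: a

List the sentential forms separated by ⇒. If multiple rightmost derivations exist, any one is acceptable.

E ⇒ T ⇒ F ⇒ a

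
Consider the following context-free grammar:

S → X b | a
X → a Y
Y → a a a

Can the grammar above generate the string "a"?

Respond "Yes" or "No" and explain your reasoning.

Yes - a valid derivation exists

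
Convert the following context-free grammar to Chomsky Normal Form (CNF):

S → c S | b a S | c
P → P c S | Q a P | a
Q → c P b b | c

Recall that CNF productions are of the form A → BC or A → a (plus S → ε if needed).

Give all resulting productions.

TC → c; TB → b; TA → a; S → c; P → a; Q → c; S → TC S; S → TB X0; X0 → TA S; P → P X1; X1 → TC S; P → Q X2; X2 → TA P; Q → TC X3; X3 → P X4; X4 → TB TB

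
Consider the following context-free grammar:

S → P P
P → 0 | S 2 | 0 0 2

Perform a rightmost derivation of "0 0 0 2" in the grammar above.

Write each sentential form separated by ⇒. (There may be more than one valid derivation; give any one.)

S ⇒ P P ⇒ P 0 0 2 ⇒ 0 0 0 2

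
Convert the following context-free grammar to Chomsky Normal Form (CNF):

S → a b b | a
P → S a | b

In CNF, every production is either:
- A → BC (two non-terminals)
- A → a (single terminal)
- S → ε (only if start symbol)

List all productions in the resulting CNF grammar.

TA → a; TB → b; S → a; P → b; S → TA X0; X0 → TB TB; P → S TA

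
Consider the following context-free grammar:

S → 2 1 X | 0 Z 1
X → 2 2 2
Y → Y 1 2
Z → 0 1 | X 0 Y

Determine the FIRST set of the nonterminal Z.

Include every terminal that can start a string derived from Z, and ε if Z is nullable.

We compute FIRST(Z) using the standard algorithm.
FIRST(S) = {0, 2}
FIRST(X) = {2}
FIRST(Y) = {}
FIRST(Z) = {0, 2}
Therefore, FIRST(Z) = {0, 2}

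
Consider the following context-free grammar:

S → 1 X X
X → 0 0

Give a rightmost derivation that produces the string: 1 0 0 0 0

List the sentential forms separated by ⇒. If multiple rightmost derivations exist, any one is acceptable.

S ⇒ 1 X X ⇒ 1 X 0 0 ⇒ 1 0 0 0 0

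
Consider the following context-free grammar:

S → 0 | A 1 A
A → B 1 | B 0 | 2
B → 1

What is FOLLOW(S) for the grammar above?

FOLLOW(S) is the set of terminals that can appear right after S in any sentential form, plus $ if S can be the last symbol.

We compute FOLLOW(S) using the standard algorithm.
FOLLOW(S) starts with {$}.
FIRST(A) = {1, 2}
FIRST(B) = {1}
FIRST(S) = {0, 1, 2}
FOLLOW(A) = {$, 1}
FOLLOW(B) = {0, 1}
FOLLOW(S) = {$}
Therefore, FOLLOW(S) = {$}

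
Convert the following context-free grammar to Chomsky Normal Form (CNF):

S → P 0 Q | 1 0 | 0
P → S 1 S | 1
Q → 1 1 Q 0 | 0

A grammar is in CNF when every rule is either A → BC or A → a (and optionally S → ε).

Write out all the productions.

T0 → 0; T1 → 1; S → 0; P → 1; Q → 0; S → P X0; X0 → T0 Q; S → T1 T0; P → S X1; X1 → T1 S; Q → T1 X2; X2 → T1 X3; X3 → Q T0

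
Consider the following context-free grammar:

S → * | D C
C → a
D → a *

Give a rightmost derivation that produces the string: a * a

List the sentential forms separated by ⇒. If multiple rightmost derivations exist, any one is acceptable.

S ⇒ D C ⇒ D a ⇒ a * a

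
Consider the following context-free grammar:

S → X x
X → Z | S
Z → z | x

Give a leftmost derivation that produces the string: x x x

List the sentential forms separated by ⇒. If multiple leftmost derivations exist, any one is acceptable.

S ⇒ X x ⇒ S x ⇒ X x x ⇒ Z x x ⇒ x x x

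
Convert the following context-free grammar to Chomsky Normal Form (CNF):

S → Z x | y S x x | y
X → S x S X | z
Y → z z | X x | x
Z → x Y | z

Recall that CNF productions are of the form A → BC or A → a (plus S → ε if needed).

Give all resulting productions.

TX → x; TY → y; S → y; X → z; TZ → z; Y → x; Z → z; S → Z TX; S → TY X0; X0 → S X1; X1 → TX TX; X → S X2; X2 → TX X3; X3 → S X; Y → TZ TZ; Y → X TX; Z → TX Y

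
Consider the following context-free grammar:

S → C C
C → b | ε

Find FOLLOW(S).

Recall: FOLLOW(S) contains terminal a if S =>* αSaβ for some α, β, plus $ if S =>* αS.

We compute FOLLOW(S) using the standard algorithm.
FOLLOW(S) starts with {$}.
FIRST(C) = {b, ε}
FIRST(S) = {b, ε}
FOLLOW(C) = {$, b}
FOLLOW(S) = {$}
Therefore, FOLLOW(S) = {$}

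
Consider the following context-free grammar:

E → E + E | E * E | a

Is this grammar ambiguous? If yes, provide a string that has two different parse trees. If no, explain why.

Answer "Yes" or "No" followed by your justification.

Yes - the string 'a * a + a * a * a + a' has two distinct leftmost derivations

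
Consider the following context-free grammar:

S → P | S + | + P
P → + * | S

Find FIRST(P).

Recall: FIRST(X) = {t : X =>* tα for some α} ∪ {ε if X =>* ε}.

We compute FIRST(P) using the standard algorithm.
FIRST(P) = {+}
FIRST(S) = {+}
Therefore, FIRST(P) = {+}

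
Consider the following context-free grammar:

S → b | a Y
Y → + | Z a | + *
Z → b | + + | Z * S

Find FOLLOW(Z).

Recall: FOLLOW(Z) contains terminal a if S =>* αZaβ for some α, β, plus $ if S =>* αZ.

We compute FOLLOW(Z) using the standard algorithm.
FOLLOW(S) starts with {$}.
FIRST(S) = {a, b}
FIRST(Y) = {+, b}
FIRST(Z) = {+, b}
FOLLOW(S) = {$, *, a}
FOLLOW(Y) = {$, *, a}
FOLLOW(Z) = {*, a}
Therefore, FOLLOW(Z) = {*, a}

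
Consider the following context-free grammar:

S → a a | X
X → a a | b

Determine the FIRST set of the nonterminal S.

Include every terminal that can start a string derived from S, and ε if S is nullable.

We compute FIRST(S) using the standard algorithm.
FIRST(S) = {a, b}
FIRST(X) = {a, b}
Therefore, FIRST(S) = {a, b}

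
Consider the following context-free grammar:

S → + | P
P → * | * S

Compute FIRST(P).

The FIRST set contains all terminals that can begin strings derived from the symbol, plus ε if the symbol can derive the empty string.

We compute FIRST(P) using the standard algorithm.
FIRST(P) = {*}
FIRST(S) = {*, +}
Therefore, FIRST(P) = {*}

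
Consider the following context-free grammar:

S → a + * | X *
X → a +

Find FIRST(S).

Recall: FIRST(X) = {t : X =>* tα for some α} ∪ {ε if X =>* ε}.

We compute FIRST(S) using the standard algorithm.
FIRST(S) = {a}
FIRST(X) = {a}
Therefore, FIRST(S) = {a}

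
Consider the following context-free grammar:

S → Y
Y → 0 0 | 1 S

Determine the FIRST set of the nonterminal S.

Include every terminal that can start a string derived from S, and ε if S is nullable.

We compute FIRST(S) using the standard algorithm.
FIRST(S) = {0, 1}
FIRST(Y) = {0, 1}
Therefore, FIRST(S) = {0, 1}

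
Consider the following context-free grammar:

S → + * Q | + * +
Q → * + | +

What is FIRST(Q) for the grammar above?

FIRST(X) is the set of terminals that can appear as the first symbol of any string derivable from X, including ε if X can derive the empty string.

We compute FIRST(Q) using the standard algorithm.
FIRST(Q) = {*, +}
FIRST(S) = {+}
Therefore, FIRST(Q) = {*, +}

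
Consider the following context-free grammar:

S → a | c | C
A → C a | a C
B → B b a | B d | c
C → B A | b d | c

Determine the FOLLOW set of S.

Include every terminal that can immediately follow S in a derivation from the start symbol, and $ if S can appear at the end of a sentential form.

We compute FOLLOW(S) using the standard algorithm.
FOLLOW(S) starts with {$}.
FIRST(A) = {a, b, c}
FIRST(B) = {c}
FIRST(C) = {b, c}
FIRST(S) = {a, b, c}
FOLLOW(A) = {$, a}
FOLLOW(B) = {a, b, c, d}
FOLLOW(C) = {$, a}
FOLLOW(S) = {$}
Therefore, FOLLOW(S) = {$}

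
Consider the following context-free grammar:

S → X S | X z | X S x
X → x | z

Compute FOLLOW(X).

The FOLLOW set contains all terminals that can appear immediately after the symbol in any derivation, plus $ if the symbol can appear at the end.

We compute FOLLOW(X) using the standard algorithm.
FOLLOW(S) starts with {$}.
FIRST(S) = {x, z}
FIRST(X) = {x, z}
FOLLOW(S) = {$, x}
FOLLOW(X) = {x, z}
Therefore, FOLLOW(X) = {x, z}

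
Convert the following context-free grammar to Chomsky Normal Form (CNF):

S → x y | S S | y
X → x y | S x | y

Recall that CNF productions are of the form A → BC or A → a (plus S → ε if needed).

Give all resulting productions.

TX → x; TY → y; S → y; X → y; S → TX TY; S → S S; X → TX TY; X → S TX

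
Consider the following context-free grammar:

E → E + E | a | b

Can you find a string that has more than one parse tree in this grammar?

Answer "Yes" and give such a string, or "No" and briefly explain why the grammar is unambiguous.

Yes - the string 'b + b + a + a + a' has two distinct parse trees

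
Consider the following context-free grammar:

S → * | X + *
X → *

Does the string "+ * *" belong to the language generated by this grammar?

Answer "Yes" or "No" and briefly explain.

No - no valid derivation exists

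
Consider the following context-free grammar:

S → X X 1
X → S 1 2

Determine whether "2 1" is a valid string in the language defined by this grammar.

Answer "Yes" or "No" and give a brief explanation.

No - no valid derivation exists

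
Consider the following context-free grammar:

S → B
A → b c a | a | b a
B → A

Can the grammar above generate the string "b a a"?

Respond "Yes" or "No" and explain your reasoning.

No - no valid derivation exists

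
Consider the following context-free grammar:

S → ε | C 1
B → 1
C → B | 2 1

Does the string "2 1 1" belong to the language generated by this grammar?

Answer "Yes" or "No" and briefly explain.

Yes - a valid derivation exists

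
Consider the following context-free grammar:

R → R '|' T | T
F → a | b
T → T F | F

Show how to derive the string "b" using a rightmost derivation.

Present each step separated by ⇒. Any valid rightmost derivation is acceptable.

R ⇒ T ⇒ F ⇒ b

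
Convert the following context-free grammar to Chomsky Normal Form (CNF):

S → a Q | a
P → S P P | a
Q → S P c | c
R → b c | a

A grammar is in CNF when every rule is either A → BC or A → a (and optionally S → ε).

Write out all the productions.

TA → a; S → a; P → a; TC → c; Q → c; TB → b; R → a; S → TA Q; P → S X0; X0 → P P; Q → S X1; X1 → P TC; R → TB TC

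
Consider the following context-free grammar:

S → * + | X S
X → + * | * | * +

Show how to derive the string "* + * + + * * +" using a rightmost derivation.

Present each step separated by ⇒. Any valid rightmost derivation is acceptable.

S ⇒ X S ⇒ X X S ⇒ X X X S ⇒ X X X * + ⇒ X X + * * + ⇒ X * + + * * + ⇒ * + * + + * * +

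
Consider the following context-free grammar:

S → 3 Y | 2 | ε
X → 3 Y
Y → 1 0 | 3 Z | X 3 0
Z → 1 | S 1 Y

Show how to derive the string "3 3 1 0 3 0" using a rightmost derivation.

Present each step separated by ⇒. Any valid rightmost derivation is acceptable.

S ⇒ 3 Y ⇒ 3 X 3 0 ⇒ 3 3 Y 3 0 ⇒ 3 3 1 0 3 0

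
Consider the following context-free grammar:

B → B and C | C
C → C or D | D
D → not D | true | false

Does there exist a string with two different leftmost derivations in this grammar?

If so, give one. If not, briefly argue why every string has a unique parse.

No - every string in the language has a unique leftmost derivation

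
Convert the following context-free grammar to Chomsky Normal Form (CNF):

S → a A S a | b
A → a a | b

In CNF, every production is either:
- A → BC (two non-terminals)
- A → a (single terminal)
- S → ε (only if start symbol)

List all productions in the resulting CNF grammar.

TA → a; S → b; A → b; S → TA X0; X0 → A X1; X1 → S TA; A → TA TA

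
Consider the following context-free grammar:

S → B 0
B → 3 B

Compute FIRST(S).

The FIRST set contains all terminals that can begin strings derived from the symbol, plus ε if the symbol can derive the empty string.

We compute FIRST(S) using the standard algorithm.
FIRST(B) = {3}
FIRST(S) = {3}
Therefore, FIRST(S) = {3}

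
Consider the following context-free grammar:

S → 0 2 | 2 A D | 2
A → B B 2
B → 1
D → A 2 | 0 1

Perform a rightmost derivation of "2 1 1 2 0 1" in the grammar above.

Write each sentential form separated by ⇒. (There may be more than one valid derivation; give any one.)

S ⇒ 2 A D ⇒ 2 A 0 1 ⇒ 2 B B 2 0 1 ⇒ 2 B 1 2 0 1 ⇒ 2 1 1 2 0 1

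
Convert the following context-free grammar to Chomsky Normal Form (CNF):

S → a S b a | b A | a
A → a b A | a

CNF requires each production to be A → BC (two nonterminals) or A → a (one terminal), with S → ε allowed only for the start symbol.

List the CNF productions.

TA → a; TB → b; S → a; A → a; S → TA X0; X0 → S X1; X1 → TB TA; S → TB A; A → TA X2; X2 → TB A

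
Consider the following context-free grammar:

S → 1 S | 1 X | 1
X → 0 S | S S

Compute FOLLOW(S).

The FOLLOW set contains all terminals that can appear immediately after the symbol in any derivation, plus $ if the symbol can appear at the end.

We compute FOLLOW(S) using the standard algorithm.
FOLLOW(S) starts with {$}.
FIRST(S) = {1}
FIRST(X) = {0, 1}
FOLLOW(S) = {$, 1}
FOLLOW(X) = {$, 1}
Therefore, FOLLOW(S) = {$, 1}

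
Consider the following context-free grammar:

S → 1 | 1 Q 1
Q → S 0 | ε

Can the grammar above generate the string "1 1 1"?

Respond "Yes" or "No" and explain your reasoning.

No - no valid derivation exists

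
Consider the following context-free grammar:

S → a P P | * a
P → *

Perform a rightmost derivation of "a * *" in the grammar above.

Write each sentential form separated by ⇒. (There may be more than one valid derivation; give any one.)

S ⇒ a P P ⇒ a P * ⇒ a * *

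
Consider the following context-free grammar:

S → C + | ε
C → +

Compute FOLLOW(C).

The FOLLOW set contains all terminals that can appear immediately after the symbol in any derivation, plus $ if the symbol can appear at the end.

We compute FOLLOW(C) using the standard algorithm.
FOLLOW(S) starts with {$}.
FIRST(C) = {+}
FIRST(S) = {+, ε}
FOLLOW(C) = {+}
FOLLOW(S) = {$}
Therefore, FOLLOW(C) = {+}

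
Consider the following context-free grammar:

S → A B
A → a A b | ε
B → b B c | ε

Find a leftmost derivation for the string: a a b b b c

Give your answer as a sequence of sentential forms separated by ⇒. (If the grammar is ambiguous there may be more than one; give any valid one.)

S ⇒ A B ⇒ a A b B ⇒ a a A b b B ⇒ a a b b B ⇒ a a b b b B c ⇒ a a b b b c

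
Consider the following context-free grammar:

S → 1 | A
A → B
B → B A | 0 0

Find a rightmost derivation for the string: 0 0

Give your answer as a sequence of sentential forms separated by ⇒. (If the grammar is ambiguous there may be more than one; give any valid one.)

S ⇒ A ⇒ B ⇒ 0 0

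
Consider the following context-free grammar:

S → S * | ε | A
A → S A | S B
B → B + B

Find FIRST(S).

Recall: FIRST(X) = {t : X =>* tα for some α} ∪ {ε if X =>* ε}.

We compute FIRST(S) using the standard algorithm.
FIRST(A) = {*}
FIRST(B) = {}
FIRST(S) = {*, ε}
Therefore, FIRST(S) = {*, ε}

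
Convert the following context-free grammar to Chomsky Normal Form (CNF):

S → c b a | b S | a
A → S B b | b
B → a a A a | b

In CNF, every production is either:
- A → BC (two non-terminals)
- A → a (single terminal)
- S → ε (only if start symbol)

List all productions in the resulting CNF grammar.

TC → c; TB → b; TA → a; S → a; A → b; B → b; S → TC X0; X0 → TB TA; S → TB S; A → S X1; X1 → B TB; B → TA X2; X2 → TA X3; X3 → A TA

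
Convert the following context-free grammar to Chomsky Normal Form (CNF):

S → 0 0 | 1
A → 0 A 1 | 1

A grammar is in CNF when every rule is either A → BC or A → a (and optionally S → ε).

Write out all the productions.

T0 → 0; S → 1; T1 → 1; A → 1; S → T0 T0; A → T0 X0; X0 → A T1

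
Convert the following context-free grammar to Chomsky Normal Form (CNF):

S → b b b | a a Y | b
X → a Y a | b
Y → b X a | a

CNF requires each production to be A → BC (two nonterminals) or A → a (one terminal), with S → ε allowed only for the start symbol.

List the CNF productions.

TB → b; TA → a; S → b; X → b; Y → a; S → TB X0; X0 → TB TB; S → TA X1; X1 → TA Y; X → TA X2; X2 → Y TA; Y → TB X3; X3 → X TA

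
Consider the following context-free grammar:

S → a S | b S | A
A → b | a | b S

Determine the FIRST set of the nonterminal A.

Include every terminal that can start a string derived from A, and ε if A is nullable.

We compute FIRST(A) using the standard algorithm.
FIRST(A) = {a, b}
FIRST(S) = {a, b}
Therefore, FIRST(A) = {a, b}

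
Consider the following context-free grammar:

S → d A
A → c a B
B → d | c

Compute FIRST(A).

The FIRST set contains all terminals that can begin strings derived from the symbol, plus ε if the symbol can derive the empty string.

We compute FIRST(A) using the standard algorithm.
FIRST(A) = {c}
FIRST(B) = {c, d}
FIRST(S) = {d}
Therefore, FIRST(A) = {c}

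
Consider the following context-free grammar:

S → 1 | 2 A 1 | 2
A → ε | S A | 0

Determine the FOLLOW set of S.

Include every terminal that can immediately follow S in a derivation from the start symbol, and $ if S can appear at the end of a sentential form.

We compute FOLLOW(S) using the standard algorithm.
FOLLOW(S) starts with {$}.
FIRST(A) = {0, 1, 2, ε}
FIRST(S) = {1, 2}
FOLLOW(A) = {1}
FOLLOW(S) = {$, 0, 1, 2}
Therefore, FOLLOW(S) = {$, 0, 1, 2}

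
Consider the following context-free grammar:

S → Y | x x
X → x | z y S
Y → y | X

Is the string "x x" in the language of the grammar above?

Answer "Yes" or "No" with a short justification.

Yes - a valid derivation exists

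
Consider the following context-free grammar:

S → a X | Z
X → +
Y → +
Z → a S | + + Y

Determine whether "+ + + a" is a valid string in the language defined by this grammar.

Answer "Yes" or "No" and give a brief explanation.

No - no valid derivation exists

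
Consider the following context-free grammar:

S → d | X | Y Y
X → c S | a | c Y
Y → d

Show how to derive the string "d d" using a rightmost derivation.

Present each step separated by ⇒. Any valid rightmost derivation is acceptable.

S ⇒ Y Y ⇒ Y d ⇒ d d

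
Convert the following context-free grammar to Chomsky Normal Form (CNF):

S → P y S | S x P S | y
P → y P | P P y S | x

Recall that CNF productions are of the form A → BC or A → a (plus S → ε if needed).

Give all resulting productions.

TY → y; TX → x; S → y; P → x; S → P X0; X0 → TY S; S → S X1; X1 → TX X2; X2 → P S; P → TY P; P → P X3; X3 → P X4; X4 → TY S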